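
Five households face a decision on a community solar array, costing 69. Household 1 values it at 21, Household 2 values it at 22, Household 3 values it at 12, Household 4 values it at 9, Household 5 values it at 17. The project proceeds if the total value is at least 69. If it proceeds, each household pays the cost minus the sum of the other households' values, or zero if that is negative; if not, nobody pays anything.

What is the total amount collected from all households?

24

Total value 81 ≥ cost 69, so it is built.
Household 1: others sum to 60; max(0, 69 - 60) = 9.
Household 2: others sum to 59; max(0, 69 - 59) = 10.
Household 3: others sum to 69; max(0, 69 - 69) = 0.
Household 4: others sum to 72; max(0, 69 - 72) = 0.
Household 5: others sum to 64; max(0, 69 - 64) = 5.
Total collected = 9 + 10 + 0 + 0 + 5 = 24.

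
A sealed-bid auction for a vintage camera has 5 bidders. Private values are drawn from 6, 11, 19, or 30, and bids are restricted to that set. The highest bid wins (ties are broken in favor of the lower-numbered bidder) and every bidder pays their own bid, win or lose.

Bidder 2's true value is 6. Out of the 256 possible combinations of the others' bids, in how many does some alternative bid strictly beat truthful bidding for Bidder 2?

Others bid (6, 6, 6, 6): truth gives -6; bid 11 gives -5 > -6. Violating.
Others bid (6, 6, 6, 11): truth gives -6; bid 11 gives -5 > -6. Violating.
Others bid (6, 6, 11, 6): truth gives -6; bid 11 gives -5 > -6. Violating.
Others bid (6, 6, 11, 11): truth gives -6; bid 11 gives -5 > -6. Violating.
Others bid (6, 6, 6, 19): truth gives -6; no alternative beats it.
Others bid (6, 6, 6, 30): truth gives -6; no alternative beats it.
(Checking all 256 profiles: 8 have a profitable deviation, 248 do not.)

8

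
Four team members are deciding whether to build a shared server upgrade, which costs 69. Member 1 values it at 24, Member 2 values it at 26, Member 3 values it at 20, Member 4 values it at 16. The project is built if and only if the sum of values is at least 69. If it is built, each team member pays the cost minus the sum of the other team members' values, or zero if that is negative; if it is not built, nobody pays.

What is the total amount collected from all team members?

19

Total value 86 ≥ cost 69, so it is built.
Member 1: others sum to 62; max(0, 69 - 62) = 7.
Member 2: others sum to 60; max(0, 69 - 60) = 9.
Member 3: others sum to 66; max(0, 69 - 66) = 3.
Member 4: others sum to 70; max(0, 69 - 70) = 0.
Total collected = 7 + 9 + 3 + 0 = 19.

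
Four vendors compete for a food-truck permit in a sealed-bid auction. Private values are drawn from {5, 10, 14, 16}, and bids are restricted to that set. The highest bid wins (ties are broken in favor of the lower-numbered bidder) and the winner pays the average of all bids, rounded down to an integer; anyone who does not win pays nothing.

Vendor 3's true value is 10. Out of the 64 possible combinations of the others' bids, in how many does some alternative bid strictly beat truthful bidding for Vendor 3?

6

Others bid (5, 5, 14): truth gives 0; bid 14 gives 1 > 0. Violating.
Others bid (5, 10, 5): truth gives 0; bid 14 gives 2 > 0. Violating.
Others bid (5, 10, 10): truth gives 0; bid 14 gives 1 > 0. Violating.
Others bid (10, 5, 5): truth gives 0; bid 14 gives 2 > 0. Violating.
Others bid (5, 5, 5): truth gives 4; no alternative beats it.
Others bid (5, 5, 10): truth gives 3; no alternative beats it.
(Checking all 64 profiles: 6 have a profitable deviation, 58 do not.)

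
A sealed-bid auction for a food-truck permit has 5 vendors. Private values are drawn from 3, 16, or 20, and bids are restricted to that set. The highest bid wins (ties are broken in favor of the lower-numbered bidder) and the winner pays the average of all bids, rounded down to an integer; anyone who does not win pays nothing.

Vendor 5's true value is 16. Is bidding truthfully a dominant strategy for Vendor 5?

Consider the case where Vendor 1 bids 3, Vendor 2 bids 3, Vendor 3 bids 3 and Vendor 4 bids 16.
Truthful bid 16: loses, pays 0, utility 0.
Bid 20 instead: wins, pays 9, utility 16 - 9 = 7.
Since 7 > 0, bidding 20 is strictly better here, so truthful bidding is not dominant.

No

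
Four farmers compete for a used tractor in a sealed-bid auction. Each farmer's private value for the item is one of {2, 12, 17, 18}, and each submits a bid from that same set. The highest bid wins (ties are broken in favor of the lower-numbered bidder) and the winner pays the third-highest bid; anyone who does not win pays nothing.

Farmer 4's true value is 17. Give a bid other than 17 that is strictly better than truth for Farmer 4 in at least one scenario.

18

Suppose Farmer 1 bids 2, Farmer 2 bids 2 and Farmer 3 bids 17.
Bid 17: loses, pays 0, utility 0.
Bid 18: wins, pays 2, utility 17 - 2 = 15.
So bidding 18 beats truth here (15 > 0).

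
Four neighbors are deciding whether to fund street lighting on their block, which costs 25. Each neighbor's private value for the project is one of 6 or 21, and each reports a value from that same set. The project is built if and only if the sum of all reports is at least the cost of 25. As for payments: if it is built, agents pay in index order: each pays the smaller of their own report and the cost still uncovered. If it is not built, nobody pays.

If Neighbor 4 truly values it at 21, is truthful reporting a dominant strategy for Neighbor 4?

Check each profile of the others' reports and compare truth against every alternative report.
Others report (6, 6, 6): truth gives 14, best alternative gives 0.
Others report (6, 6, 21): truth gives 21, best alternative gives 21.
Others report (6, 21, 6): truth gives 21, best alternative gives 21.
Others report (6, 21, 21): truth gives 21, best alternative gives 21.
Others report (21, 6, 6): truth gives 21, best alternative gives 21.
Others report (21, 6, 21): truth gives 21, best alternative gives 21.
(Remaining 2 profiles checked similarly; truth is weakly best in each.)
In every case the truthful report is at least as good as any alternative, so it is a dominant strategy.

Yes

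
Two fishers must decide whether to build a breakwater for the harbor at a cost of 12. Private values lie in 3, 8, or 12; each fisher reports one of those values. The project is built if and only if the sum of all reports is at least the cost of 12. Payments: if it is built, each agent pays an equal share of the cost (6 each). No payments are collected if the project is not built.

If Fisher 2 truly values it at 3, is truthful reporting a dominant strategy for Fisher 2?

Check each profile of the others' reports and compare truth against every alternative report.
Others report (8): truth gives 0, best alternative gives -3.
Others report (12): truth gives -3, best alternative gives -3.
Others report (3): truth gives 0, best alternative gives 0.
In every case the truthful report is at least as good as any alternative, so it is a dominant strategy.

Yes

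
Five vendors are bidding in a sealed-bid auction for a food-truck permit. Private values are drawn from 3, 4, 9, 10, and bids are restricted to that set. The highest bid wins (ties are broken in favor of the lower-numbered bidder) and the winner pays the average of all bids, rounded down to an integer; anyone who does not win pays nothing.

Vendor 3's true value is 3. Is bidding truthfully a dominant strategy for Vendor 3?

Yes

Check each profile of the others' bids and compare truth against every alternative bid.
Others bid (3, 3, 3, 3): truth gives 0, best alternative gives 0.
Others bid (3, 3, 3, 4): truth gives 0, best alternative gives 0.
Others bid (3, 3, 3, 9): truth gives 0, best alternative gives 0.
Others bid (3, 3, 3, 10): truth gives 0, best alternative gives 0.
Others bid (3, 3, 4, 3): truth gives 0, best alternative gives 0.
Others bid (3, 3, 4, 4): truth gives 0, best alternative gives 0.
(Remaining 250 profiles checked similarly; truth is weakly best in each.)
In every case the truthful bid is at least as good as any alternative, so it is a dominant strategy.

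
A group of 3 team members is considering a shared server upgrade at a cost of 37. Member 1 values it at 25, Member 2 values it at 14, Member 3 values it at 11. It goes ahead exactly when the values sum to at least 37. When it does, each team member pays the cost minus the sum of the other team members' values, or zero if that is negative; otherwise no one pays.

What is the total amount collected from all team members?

13

Total value 50 ≥ cost 37, so it is built.
Member 1: others sum to 25; max(0, 37 - 25) = 12.
Member 2: others sum to 36; max(0, 37 - 36) = 1.
Member 3: others sum to 39; max(0, 37 - 39) = 0.
Total collected = 12 + 1 + 0 = 13.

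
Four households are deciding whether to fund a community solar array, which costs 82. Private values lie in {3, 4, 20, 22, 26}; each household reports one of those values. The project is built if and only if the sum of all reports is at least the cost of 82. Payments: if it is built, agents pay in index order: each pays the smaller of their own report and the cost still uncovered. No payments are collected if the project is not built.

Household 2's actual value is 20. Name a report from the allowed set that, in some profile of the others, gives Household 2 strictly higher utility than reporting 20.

4

Suppose Household 1 reports 26, Household 3 reports 26 and Household 4 reports 26.
Report 20: project built, pays 20, utility 20 - 20 = 0.
Report 4: project built, pays 4, utility 20 - 4 = 16.
So reporting 4 beats truth here (16 > 0).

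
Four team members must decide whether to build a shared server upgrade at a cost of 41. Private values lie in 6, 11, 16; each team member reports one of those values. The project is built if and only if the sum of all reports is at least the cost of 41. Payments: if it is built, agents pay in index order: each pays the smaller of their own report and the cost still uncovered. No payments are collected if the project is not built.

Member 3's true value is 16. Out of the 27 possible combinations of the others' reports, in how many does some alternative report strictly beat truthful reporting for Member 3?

Others report (6, 11, 16): truth gives 0; report 11 gives 5 > 0. Violating.
Others report (6, 16, 11): truth gives 0; report 11 gives 5 > 0. Violating.
Others report (6, 16, 16): truth gives 0; report 6 gives 10 > 0. Violating.
Others report (11, 6, 16): truth gives 0; report 11 gives 5 > 0. Violating.
Others report (6, 6, 6): truth gives 0; no alternative beats it.
Others report (6, 6, 11): truth gives 0; no alternative beats it.
(Checking all 27 profiles: 17 have a profitable deviation, 10 do not.)

17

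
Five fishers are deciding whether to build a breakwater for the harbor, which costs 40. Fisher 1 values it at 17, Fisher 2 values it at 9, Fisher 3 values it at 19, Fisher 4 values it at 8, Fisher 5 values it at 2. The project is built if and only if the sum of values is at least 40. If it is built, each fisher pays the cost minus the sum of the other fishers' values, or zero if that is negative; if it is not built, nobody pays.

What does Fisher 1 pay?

Total value 55 ≥ cost 40, so the project is built.
The other fishers' values sum to 38.
Cost minus that sum is 40 - 38 = 2.

2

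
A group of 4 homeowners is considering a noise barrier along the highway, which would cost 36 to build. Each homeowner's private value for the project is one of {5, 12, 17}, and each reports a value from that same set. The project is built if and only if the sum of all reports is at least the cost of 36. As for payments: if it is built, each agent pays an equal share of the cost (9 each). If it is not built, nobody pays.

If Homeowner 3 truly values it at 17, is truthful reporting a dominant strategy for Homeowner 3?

Yes

Check each profile of the others' reports and compare truth against every alternative report.
Others report (5, 5, 12): truth gives 8, best alternative gives 0.
Others report (5, 12, 5): truth gives 8, best alternative gives 0.
Others report (12, 5, 5): truth gives 8, best alternative gives 0.
Others report (5, 5, 17): truth gives 8, best alternative gives 8.
Others report (5, 12, 12): truth gives 8, best alternative gives 8.
Others report (5, 12, 17): truth gives 8, best alternative gives 8.
(Remaining 21 profiles checked similarly; truth is weakly best in each.)
In every case the truthful report is at least as good as any alternative, so it is a dominant strategy.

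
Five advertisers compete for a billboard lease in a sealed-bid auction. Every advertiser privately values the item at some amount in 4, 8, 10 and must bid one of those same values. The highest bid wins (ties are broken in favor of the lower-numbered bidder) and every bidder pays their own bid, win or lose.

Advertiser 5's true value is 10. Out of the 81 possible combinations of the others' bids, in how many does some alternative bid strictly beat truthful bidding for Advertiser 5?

66

Others bid (4, 4, 4, 4): truth gives 0; bid 8 gives 2 > 0. Violating.
Others bid (4, 4, 4, 10): truth gives -10; bid 4 gives -4 > -10. Violating.
Others bid (4, 4, 8, 10): truth gives -10; bid 4 gives -4 > -10. Violating.
Others bid (4, 4, 10, 4): truth gives -10; bid 4 gives -4 > -10. Violating.
Others bid (4, 4, 4, 8): truth gives 0; no alternative beats it.
Others bid (4, 4, 8, 4): truth gives 0; no alternative beats it.
(Checking all 81 profiles: 66 have a profitable deviation, 15 do not.)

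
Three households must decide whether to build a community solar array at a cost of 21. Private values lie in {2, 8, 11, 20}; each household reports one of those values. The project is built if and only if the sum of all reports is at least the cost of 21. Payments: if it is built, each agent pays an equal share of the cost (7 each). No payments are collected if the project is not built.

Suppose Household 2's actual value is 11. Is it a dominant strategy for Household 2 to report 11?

No

Consider the case where Household 1 reports 2 and Household 3 reports 2.
Truthful report 11: project not built, utility 0.
Report 20 instead: project built, pays 7, utility 11 - 7 = 4.
Since 4 > 0, reporting 20 is strictly better here, so truthful reporting is not dominant.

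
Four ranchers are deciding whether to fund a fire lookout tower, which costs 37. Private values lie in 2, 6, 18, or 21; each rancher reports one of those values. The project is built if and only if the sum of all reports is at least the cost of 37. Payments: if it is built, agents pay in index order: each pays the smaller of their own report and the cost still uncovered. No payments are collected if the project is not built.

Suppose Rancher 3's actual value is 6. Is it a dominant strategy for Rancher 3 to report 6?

No

Consider the case where Rancher 1 reports 2, Rancher 2 reports 18 and Rancher 4 reports 18.
Truthful report 6: project built, pays 6, utility 6 - 6 = 0.
Report 2 instead: project built, pays 2, utility 6 - 2 = 4.
Since 4 > 0, reporting 2 is strictly better here, so truthful reporting is not dominant.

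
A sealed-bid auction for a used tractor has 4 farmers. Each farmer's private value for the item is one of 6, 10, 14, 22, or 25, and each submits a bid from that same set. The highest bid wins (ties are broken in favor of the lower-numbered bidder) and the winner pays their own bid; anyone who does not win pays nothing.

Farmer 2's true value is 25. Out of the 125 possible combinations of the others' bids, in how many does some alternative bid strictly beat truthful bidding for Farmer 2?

Others bid (6, 6, 6): truth gives 0; bid 10 gives 15 > 0. Violating.
Others bid (6, 6, 10): truth gives 0; bid 10 gives 15 > 0. Violating.
Others bid (6, 6, 14): truth gives 0; bid 14 gives 11 > 0. Violating.
Others bid (6, 6, 22): truth gives 0; bid 22 gives 3 > 0. Violating.
Others bid (6, 6, 25): truth gives 0; no alternative beats it.
Others bid (6, 10, 25): truth gives 0; no alternative beats it.
(Checking all 125 profiles: 48 have a profitable deviation, 77 do not.)

48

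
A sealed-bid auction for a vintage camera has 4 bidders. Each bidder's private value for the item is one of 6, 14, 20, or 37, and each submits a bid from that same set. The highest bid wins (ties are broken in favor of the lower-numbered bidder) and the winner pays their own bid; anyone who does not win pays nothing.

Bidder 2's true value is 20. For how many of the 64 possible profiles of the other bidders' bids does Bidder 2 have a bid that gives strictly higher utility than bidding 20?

Others bid (6, 6, 6): truth gives 0; bid 14 gives 6 > 0. Violating.
Others bid (6, 6, 14): truth gives 0; bid 14 gives 6 > 0. Violating.
Others bid (6, 14, 6): truth gives 0; bid 14 gives 6 > 0. Violating.
Others bid (6, 14, 14): truth gives 0; bid 14 gives 6 > 0. Violating.
Others bid (6, 6, 20): truth gives 0; no alternative beats it.
Others bid (6, 6, 37): truth gives 0; no alternative beats it.
(Checking all 64 profiles: 4 have a profitable deviation, 60 do not.)

4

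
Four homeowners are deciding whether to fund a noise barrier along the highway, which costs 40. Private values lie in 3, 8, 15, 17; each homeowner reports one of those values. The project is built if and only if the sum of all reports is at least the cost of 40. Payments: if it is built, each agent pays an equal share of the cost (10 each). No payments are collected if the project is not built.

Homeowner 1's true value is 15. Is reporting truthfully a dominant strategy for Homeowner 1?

Consider the case where Homeowner 2 reports 3, Homeowner 3 reports 3 and Homeowner 4 reports 17.
Truthful report 15: project not built, utility 0.
Report 17 instead: project built, pays 10, utility 15 - 10 = 5.
Since 5 > 0, reporting 17 is strictly better here, so truthful reporting is not dominant.

No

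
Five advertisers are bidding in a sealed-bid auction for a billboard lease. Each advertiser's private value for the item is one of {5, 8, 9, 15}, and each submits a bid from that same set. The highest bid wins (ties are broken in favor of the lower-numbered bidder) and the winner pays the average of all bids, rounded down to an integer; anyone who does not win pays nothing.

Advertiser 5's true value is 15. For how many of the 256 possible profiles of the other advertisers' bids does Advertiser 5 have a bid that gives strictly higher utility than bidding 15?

Others bid (5, 5, 5, 5): truth gives 8; bid 8 gives 10 > 8. Violating.
Others bid (5, 5, 5, 8): truth gives 8; bid 9 gives 9 > 8. Violating.
Others bid (5, 5, 8, 5): truth gives 8; bid 9 gives 9 > 8. Violating.
Others bid (5, 5, 8, 8): truth gives 7; bid 9 gives 8 > 7. Violating.
Others bid (5, 5, 5, 9): truth gives 8; no alternative beats it.
Others bid (5, 5, 5, 15): truth gives 0; no alternative beats it.
(Checking all 256 profiles: 16 have a profitable deviation, 240 do not.)

16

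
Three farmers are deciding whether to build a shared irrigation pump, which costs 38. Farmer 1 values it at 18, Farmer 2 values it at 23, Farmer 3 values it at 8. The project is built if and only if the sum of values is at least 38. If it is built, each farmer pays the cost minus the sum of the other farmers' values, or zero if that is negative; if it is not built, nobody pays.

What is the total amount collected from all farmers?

19

Total value 49 ≥ cost 38, so it is built.
Farmer 1: others sum to 31; max(0, 38 - 31) = 7.
Farmer 2: others sum to 26; max(0, 38 - 26) = 12.
Farmer 3: others sum to 41; max(0, 38 - 41) = 0.
Total collected = 7 + 12 + 0 = 19.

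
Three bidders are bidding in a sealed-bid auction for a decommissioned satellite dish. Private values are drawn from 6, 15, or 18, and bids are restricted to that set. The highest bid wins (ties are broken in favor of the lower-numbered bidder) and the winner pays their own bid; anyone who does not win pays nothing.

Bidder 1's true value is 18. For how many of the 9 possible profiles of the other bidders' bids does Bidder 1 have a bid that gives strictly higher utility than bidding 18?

4

Others bid (6, 6): truth gives 0; bid 6 gives 12 > 0. Violating.
Others bid (6, 15): truth gives 0; bid 15 gives 3 > 0. Violating.
Others bid (15, 6): truth gives 0; bid 15 gives 3 > 0. Violating.
Others bid (15, 15): truth gives 0; bid 15 gives 3 > 0. Violating.
Others bid (6, 18): truth gives 0; no alternative beats it.
Others bid (15, 18): truth gives 0; no alternative beats it.
(Checking all 9 profiles: 4 have a profitable deviation, 5 do not.)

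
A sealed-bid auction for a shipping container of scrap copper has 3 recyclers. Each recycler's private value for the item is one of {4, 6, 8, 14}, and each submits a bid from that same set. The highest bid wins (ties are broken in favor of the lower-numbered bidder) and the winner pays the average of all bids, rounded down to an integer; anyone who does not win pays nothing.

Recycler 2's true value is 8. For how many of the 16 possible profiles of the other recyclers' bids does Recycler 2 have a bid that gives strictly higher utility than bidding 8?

Others bid (4, 4): truth gives 3; bid 6 gives 4 > 3. Violating.
Others bid (4, 6): truth gives 2; bid 6 gives 3 > 2. Violating.
Others bid (4, 8): truth gives 2; no alternative beats it.
Others bid (4, 14): truth gives 0; no alternative beats it.
(Checking all 16 profiles: 2 have a profitable deviation, 14 do not.)

2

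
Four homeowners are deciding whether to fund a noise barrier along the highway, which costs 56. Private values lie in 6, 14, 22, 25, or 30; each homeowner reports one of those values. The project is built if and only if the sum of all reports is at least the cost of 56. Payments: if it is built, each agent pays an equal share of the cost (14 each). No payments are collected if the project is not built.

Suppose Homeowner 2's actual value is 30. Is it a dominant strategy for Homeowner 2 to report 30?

Check each profile of the others' reports and compare truth against every alternative report.
Others report (6, 6, 14): truth gives 16, best alternative gives 0.
Others report (6, 14, 6): truth gives 16, best alternative gives 0.
Others report (14, 6, 6): truth gives 16, best alternative gives 0.
Others report (6, 6, 22): truth gives 16, best alternative gives 16.
Others report (6, 6, 25): truth gives 16, best alternative gives 16.
Others report (6, 6, 30): truth gives 16, best alternative gives 16.
(Remaining 119 profiles checked similarly; truth is weakly best in each.)
In every case the truthful report is at least as good as any alternative, so it is a dominant strategy.

Yes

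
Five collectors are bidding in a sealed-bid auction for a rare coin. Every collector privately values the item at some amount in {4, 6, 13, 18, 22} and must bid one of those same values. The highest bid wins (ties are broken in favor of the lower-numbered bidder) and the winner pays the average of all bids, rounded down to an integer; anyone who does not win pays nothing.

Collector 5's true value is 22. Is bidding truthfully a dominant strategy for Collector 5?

Consider the case where Collector 1 bids 4, Collector 2 bids 4, Collector 3 bids 4 and Collector 4 bids 4.
Truthful bid 22: wins, pays 7, utility 22 - 7 = 15.
Bid 6 instead: wins, pays 4, utility 22 - 4 = 18.
Since 18 > 15, bidding 6 is strictly better here, so truthful bidding is not dominant.

No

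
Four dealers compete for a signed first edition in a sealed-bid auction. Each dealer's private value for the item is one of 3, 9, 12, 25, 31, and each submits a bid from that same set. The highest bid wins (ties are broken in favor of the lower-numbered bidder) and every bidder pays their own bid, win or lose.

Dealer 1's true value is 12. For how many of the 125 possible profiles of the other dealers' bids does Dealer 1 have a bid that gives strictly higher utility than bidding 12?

106

Others bid (3, 3, 3): truth gives 0; bid 3 gives 9 > 0. Violating.
Others bid (3, 3, 9): truth gives 0; bid 9 gives 3 > 0. Violating.
Others bid (3, 3, 25): truth gives -12; bid 3 gives -3 > -12. Violating.
Others bid (3, 3, 31): truth gives -12; bid 3 gives -3 > -12. Violating.
Others bid (3, 3, 12): truth gives 0; no alternative beats it.
Others bid (3, 9, 12): truth gives 0; no alternative beats it.
(Checking all 125 profiles: 106 have a profitable deviation, 19 do not.)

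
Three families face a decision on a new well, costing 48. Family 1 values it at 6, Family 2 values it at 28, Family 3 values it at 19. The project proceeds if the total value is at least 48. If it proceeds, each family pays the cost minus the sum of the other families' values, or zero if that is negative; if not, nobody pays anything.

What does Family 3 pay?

Total value 53 ≥ cost 48, so the project is built.
The other families' values sum to 34.
Cost minus that sum is 48 - 34 = 14.

14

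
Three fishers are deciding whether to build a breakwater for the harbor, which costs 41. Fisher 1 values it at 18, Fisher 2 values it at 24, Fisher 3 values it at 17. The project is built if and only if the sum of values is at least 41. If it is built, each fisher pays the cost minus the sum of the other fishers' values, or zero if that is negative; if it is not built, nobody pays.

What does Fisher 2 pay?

6

Total value 59 ≥ cost 41, so the project is built.
The other fishers' values sum to 35.
Cost minus that sum is 41 - 35 = 6.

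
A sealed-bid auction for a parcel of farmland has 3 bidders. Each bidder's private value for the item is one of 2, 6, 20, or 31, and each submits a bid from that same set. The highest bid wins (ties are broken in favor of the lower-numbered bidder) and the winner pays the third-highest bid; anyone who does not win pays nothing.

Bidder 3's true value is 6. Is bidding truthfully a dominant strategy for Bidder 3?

No

Consider the case where Bidder 1 bids 2 and Bidder 2 bids 6.
Truthful bid 6: loses, pays 0, utility 0.
Bid 20 instead: wins, pays 2, utility 6 - 2 = 4.
Since 4 > 0, bidding 20 is strictly better here, so truthful bidding is not dominant.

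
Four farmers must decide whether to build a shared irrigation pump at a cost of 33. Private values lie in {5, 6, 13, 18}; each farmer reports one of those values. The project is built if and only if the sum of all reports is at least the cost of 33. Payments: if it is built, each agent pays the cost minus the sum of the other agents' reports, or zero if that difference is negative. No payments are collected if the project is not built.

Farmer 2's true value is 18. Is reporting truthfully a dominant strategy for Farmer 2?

Check each profile of the others' reports and compare truth against every alternative report.
Others report (6, 6, 6): truth gives 3, best alternative gives 0.
Others report (5, 6, 6): truth gives 2, best alternative gives 0.
Others report (6, 5, 6): truth gives 2, best alternative gives 0.
Others report (6, 6, 5): truth gives 2, best alternative gives 0.
Others report (5, 5, 6): truth gives 1, best alternative gives 0.
Others report (5, 6, 5): truth gives 1, best alternative gives 0.
(Remaining 58 profiles checked similarly; truth is weakly best in each.)
In every case the truthful report is at least as good as any alternative, so it is a dominant strategy.

Yes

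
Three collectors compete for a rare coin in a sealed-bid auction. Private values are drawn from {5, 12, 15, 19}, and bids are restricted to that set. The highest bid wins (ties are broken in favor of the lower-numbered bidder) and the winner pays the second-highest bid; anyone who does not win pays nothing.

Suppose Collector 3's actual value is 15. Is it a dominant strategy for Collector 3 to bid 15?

Check each profile of the others' bids and compare truth against every alternative bid.
Others bid (5, 5): truth gives 10, best alternative gives 10.
Others bid (5, 12): truth gives 3, best alternative gives 3.
Others bid (12, 5): truth gives 3, best alternative gives 3.
Others bid (12, 12): truth gives 3, best alternative gives 3.
Others bid (5, 15): truth gives 0, best alternative gives 0.
Others bid (5, 19): truth gives 0, best alternative gives 0.
(Remaining 10 profiles checked similarly; truth is weakly best in each.)
In every case the truthful bid is at least as good as any alternative, so it is a dominant strategy.

Yes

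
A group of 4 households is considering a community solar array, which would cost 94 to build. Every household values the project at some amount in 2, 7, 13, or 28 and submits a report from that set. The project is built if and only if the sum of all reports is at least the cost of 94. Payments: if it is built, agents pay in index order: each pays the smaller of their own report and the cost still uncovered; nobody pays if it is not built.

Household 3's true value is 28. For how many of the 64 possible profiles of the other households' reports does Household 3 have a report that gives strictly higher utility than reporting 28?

Others report (28, 28, 28): truth gives 0; report 13 gives 15 > 0. Violating.
Others report (2, 2, 2): truth gives 0; no alternative beats it.
Others report (2, 2, 7): truth gives 0; no alternative beats it.
(Checking all 64 profiles: 1 has a profitable deviation, 63 do not.)

1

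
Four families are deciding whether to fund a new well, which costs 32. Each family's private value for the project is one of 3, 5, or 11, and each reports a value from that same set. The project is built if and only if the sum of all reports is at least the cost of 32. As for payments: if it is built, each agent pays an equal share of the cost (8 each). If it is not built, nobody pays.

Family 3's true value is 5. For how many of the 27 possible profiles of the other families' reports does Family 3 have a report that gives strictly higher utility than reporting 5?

Others report (5, 11, 11): truth gives -3; report 3 gives 0 > -3. Violating.
Others report (11, 5, 11): truth gives -3; report 3 gives 0 > -3. Violating.
Others report (11, 11, 5): truth gives -3; report 3 gives 0 > -3. Violating.
Others report (3, 3, 3): truth gives 0; no alternative beats it.
Others report (3, 3, 5): truth gives 0; no alternative beats it.
(Checking all 27 profiles: 3 have a profitable deviation, 24 do not.)

3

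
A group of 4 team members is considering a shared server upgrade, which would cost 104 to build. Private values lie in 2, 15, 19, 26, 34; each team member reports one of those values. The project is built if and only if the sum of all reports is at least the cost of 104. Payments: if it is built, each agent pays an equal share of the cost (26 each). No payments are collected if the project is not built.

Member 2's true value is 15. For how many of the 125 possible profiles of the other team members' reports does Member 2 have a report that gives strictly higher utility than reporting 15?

3

Others report (26, 34, 34): truth gives -11; report 2 gives 0 > -11. Violating.
Others report (34, 26, 34): truth gives -11; report 2 gives 0 > -11. Violating.
Others report (34, 34, 26): truth gives -11; report 2 gives 0 > -11. Violating.
Others report (2, 2, 2): truth gives 0; no alternative beats it.
Others report (2, 2, 15): truth gives 0; no alternative beats it.
(Checking all 125 profiles: 3 have a profitable deviation, 122 do not.)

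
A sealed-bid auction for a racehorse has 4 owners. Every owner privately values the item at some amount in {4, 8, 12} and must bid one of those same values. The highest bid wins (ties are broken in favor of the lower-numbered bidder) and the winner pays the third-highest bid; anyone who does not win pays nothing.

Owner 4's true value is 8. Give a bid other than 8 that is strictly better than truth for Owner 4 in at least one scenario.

Suppose Owner 1 bids 4, Owner 2 bids 4 and Owner 3 bids 8.
Bid 8: loses, pays 0, utility 0.
Bid 12: wins, pays 4, utility 8 - 4 = 4.
So bidding 12 beats truth here (4 > 0).

12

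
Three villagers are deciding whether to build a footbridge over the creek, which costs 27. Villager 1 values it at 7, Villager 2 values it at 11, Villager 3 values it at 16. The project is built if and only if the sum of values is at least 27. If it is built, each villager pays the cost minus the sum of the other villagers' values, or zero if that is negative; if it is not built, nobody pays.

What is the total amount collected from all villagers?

Total value 34 ≥ cost 27, so it is built.
Villager 1: others sum to 27; max(0, 27 - 27) = 0.
Villager 2: others sum to 23; max(0, 27 - 23) = 4.
Villager 3: others sum to 18; max(0, 27 - 18) = 9.
Total collected = 0 + 4 + 9 = 13.

13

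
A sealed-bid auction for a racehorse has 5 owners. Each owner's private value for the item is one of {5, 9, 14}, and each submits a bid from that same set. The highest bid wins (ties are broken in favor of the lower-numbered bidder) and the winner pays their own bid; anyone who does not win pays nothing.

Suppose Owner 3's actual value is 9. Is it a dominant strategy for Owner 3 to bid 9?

Check each profile of the others' bids and compare truth against every alternative bid.
Others bid (5, 5, 5, 5): truth gives 0, best alternative gives 0.
Others bid (5, 5, 5, 9): truth gives 0, best alternative gives 0.
Others bid (5, 5, 5, 14): truth gives 0, best alternative gives 0.
Others bid (5, 5, 9, 5): truth gives 0, best alternative gives 0.
Others bid (5, 5, 9, 9): truth gives 0, best alternative gives 0.
Others bid (5, 5, 9, 14): truth gives 0, best alternative gives 0.
(Remaining 75 profiles checked similarly; truth is weakly best in each.)
In every case the truthful bid is at least as good as any alternative, so it is a dominant strategy.

Yes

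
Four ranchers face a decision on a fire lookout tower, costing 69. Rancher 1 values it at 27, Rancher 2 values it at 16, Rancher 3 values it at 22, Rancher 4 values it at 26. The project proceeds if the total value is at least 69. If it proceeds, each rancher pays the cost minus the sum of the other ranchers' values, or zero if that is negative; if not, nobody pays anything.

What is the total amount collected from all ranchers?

Total value 91 ≥ cost 69, so it is built.
Rancher 1: others sum to 64; max(0, 69 - 64) = 5.
Rancher 2: others sum to 75; max(0, 69 - 75) = 0.
Rancher 3: others sum to 69; max(0, 69 - 69) = 0.
Rancher 4: others sum to 65; max(0, 69 - 65) = 4.
Total collected = 5 + 0 + 0 + 4 = 9.

9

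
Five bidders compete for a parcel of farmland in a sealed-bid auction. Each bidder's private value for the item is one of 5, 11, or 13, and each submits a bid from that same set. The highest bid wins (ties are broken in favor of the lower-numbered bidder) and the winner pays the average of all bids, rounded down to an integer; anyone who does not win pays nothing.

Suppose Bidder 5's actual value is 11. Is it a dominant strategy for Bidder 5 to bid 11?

No

Consider the case where Bidder 1 bids 5, Bidder 2 bids 5, Bidder 3 bids 5 and Bidder 4 bids 11.
Truthful bid 11: loses, pays 0, utility 0.
Bid 13 instead: wins, pays 7, utility 11 - 7 = 4.
Since 4 > 0, bidding 13 is strictly better here, so truthful bidding is not dominant.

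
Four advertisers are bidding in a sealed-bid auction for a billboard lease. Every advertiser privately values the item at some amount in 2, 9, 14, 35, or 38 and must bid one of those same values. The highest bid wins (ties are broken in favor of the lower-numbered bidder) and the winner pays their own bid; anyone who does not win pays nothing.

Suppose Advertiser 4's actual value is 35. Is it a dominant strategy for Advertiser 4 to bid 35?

No

Consider the case where Advertiser 1 bids 2, Advertiser 2 bids 2 and Advertiser 3 bids 2.
Truthful bid 35: wins, pays 35, utility 35 - 35 = 0.
Bid 9 instead: wins, pays 9, utility 35 - 9 = 26.
Since 26 > 0, bidding 9 is strictly better here, so truthful bidding is not dominant.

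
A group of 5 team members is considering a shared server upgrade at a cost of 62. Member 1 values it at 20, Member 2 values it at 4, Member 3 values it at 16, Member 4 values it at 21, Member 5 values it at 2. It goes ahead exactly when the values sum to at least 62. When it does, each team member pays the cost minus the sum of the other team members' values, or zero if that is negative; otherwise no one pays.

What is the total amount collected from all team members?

58

Total value 63 ≥ cost 62, so it is built.
Member 1: others sum to 43; max(0, 62 - 43) = 19.
Member 2: others sum to 59; max(0, 62 - 59) = 3.
Member 3: others sum to 47; max(0, 62 - 47) = 15.
Member 4: others sum to 42; max(0, 62 - 42) = 20.
Member 5: others sum to 61; max(0, 62 - 61) = 1.
Total collected = 19 + 3 + 15 + 20 + 1 = 58.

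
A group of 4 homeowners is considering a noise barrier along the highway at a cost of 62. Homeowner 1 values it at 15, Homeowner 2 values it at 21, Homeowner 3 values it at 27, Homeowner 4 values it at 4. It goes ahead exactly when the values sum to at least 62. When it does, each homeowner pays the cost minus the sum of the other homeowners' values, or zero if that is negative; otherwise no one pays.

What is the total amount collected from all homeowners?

48

Total value 67 ≥ cost 62, so it is built.
Homeowner 1: others sum to 52; max(0, 62 - 52) = 10.
Homeowner 2: others sum to 46; max(0, 62 - 46) = 16.
Homeowner 3: others sum to 40; max(0, 62 - 40) = 22.
Homeowner 4: others sum to 63; max(0, 62 - 63) = 0.
Total collected = 10 + 16 + 22 + 0 = 48.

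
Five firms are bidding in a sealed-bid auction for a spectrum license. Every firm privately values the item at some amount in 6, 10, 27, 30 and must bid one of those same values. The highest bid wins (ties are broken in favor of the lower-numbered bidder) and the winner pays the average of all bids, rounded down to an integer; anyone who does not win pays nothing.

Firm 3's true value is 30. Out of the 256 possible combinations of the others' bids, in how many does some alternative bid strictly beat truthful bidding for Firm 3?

21

Others bid (6, 6, 6, 6): truth gives 20; bid 10 gives 24 > 20. Violating.
Others bid (6, 6, 6, 10): truth gives 19; bid 10 gives 23 > 19. Violating.
Others bid (6, 6, 6, 27): truth gives 15; bid 27 gives 16 > 15. Violating.
Others bid (6, 6, 10, 6): truth gives 19; bid 10 gives 23 > 19. Violating.
Others bid (6, 6, 6, 30): truth gives 15; no alternative beats it.
Others bid (6, 6, 10, 27): truth gives 15; no alternative beats it.
(Checking all 256 profiles: 21 have a profitable deviation, 235 do not.)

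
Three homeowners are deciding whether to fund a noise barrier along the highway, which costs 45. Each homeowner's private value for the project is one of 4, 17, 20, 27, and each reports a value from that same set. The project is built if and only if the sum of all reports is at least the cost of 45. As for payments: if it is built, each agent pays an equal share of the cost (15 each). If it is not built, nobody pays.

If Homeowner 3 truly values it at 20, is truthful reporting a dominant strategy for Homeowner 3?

No

Consider the case where Homeowner 1 reports 4 and Homeowner 2 reports 17.
Truthful report 20: project not built, utility 0.
Report 27 instead: project built, pays 15, utility 20 - 15 = 5.
Since 5 > 0, reporting 27 is strictly better here, so truthful reporting is not dominant.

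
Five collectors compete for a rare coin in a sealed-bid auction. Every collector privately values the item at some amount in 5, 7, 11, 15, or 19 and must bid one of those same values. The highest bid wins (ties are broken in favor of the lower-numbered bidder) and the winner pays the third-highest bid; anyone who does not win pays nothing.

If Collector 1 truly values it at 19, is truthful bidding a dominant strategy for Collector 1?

Yes

Check each profile of the others' bids and compare truth against every alternative bid.
Others bid (5, 5, 5, 19): truth gives 14, best alternative gives 0.
Others bid (5, 5, 19, 5): truth gives 14, best alternative gives 0.
Others bid (5, 19, 5, 5): truth gives 14, best alternative gives 0.
Others bid (19, 5, 5, 5): truth gives 14, best alternative gives 0.
Others bid (5, 5, 7, 19): truth gives 12, best alternative gives 0.
Others bid (5, 5, 19, 7): truth gives 12, best alternative gives 0.
(Remaining 619 profiles checked similarly; truth is weakly best in each.)
In every case the truthful bid is at least as good as any alternative, so it is a dominant strategy.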